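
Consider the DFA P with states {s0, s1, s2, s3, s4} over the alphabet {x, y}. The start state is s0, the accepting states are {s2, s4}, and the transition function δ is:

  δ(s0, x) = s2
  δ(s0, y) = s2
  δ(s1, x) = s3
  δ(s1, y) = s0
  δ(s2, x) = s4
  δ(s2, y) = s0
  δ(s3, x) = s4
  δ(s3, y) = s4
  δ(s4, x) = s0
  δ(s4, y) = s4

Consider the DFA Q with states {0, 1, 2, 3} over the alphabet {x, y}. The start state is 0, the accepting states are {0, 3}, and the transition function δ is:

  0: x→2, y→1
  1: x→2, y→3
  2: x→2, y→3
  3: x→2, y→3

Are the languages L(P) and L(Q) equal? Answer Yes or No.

No

The string x is accepted by P but rejected by Q.
So L(P) ≠ L(Q).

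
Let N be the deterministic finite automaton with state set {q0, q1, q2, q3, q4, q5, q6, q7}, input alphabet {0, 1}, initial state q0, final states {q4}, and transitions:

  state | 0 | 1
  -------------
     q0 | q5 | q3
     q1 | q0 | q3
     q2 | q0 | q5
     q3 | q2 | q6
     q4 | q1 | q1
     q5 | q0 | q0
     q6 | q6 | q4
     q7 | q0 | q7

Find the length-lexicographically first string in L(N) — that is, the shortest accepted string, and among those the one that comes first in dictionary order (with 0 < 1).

111

A breadth-first search from q0 reaches an accepting state first via the path q0 → q3 → q6 → q4 on input 111.
No string of length < 3 is accepted (BFS exhausts all shorter strings without reaching an accepting state), and 111 is the lexicographically least accepting string of length 3.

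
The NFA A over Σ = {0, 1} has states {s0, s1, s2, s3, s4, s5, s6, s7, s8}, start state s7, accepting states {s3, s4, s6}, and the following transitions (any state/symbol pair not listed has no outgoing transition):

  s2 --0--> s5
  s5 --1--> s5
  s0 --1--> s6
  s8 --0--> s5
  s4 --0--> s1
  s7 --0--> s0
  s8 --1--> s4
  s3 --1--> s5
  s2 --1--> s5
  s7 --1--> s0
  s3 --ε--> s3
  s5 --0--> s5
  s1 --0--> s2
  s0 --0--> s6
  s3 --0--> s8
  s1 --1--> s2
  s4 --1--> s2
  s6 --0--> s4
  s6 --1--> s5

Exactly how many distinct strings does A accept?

8

The useful subgraph on states {s0, s4, s6, s7} is acyclic, so L(A) is finite; the longest accepting path visits 4 useful states, giving maximum string length 3.
Counting accepting paths from s7 by length: 4 of length 2, 4 of length 3. Total 8.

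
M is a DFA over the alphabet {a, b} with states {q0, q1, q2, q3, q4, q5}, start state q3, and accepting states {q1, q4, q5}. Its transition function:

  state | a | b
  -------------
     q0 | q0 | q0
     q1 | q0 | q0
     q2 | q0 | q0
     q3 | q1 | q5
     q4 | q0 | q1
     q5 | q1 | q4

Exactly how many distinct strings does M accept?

The useful subgraph on states {q1, q3, q4, q5} is acyclic, so L(M) is finite; the longest accepting path visits 4 useful states, giving maximum string length 3.
Counting accepting paths from q3 by length: 2 of length 1, 2 of length 2, 1 of length 3. Total 5.

5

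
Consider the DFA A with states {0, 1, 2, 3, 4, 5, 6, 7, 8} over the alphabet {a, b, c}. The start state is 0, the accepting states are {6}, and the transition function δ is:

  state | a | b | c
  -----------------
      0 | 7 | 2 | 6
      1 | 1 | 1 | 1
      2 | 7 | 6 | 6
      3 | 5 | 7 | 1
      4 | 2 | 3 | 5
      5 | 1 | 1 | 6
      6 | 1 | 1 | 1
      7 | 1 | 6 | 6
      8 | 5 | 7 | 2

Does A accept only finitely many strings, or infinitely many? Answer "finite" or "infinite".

finite

The useful states (reachable from 0 and able to reach an accepting state) are {0, 2, 6, 7}.
Restricted to these states the transition graph has no cycle, so every accepting path has bounded length and L is finite.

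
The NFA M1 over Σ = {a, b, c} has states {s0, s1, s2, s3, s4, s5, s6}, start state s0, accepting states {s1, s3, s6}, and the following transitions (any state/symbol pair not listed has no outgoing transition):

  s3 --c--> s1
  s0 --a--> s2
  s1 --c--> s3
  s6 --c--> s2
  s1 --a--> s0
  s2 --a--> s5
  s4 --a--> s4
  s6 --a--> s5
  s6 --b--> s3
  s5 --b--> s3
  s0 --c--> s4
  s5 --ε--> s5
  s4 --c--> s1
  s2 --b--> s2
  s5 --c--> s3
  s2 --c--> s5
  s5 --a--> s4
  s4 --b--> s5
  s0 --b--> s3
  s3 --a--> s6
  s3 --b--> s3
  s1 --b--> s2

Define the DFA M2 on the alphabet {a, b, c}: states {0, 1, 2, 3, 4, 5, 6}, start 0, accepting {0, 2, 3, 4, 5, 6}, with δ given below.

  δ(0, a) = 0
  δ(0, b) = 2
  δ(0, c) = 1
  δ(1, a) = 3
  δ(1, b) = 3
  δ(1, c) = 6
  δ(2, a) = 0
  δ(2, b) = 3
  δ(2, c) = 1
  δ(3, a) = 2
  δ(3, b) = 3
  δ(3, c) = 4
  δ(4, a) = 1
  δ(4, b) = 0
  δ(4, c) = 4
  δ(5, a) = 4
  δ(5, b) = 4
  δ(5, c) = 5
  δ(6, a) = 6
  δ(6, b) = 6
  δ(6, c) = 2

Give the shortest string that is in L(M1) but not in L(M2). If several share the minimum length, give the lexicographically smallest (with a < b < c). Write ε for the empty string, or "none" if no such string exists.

bc

The string bc is accepted by M1 but not by M2.
No shorter string lies in the difference, and bc is the lexicographically first length-2 string in L(M1) \ L(M2).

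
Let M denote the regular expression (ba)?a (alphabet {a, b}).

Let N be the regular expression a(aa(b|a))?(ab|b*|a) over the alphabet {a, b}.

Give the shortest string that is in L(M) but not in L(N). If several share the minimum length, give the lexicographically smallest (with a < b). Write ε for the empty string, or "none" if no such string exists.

The string baa is accepted by M but not by N.
No shorter string lies in the difference, and baa is the lexicographically first length-3 string in L(M) \ L(N).

baa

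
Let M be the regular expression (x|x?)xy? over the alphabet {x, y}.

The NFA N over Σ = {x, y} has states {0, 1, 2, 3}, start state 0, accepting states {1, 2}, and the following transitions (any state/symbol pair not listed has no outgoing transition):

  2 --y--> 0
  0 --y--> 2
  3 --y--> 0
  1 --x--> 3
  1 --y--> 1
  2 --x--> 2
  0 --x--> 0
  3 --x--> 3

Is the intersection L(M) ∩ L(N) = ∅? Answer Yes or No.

The string xy is accepted by both M and N.
Hence L(M) ∩ L(N) ≠ ∅.

No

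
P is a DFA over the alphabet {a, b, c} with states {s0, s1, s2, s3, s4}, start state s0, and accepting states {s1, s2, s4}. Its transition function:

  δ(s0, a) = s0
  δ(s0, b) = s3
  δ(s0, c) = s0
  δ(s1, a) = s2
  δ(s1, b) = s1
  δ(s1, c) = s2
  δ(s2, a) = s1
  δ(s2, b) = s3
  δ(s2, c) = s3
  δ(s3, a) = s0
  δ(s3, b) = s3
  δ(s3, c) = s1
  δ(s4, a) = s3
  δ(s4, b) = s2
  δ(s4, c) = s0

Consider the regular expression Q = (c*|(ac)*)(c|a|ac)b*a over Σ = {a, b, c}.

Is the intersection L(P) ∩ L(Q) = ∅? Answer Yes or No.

Converting the expression Q to a DFA (subset construction, then merging equivalent states) gives the minimal DFA with states {q0, q1, q2, q3, q4, q5, q6, q7, q8}, start state q0, accepting states {q4, q7, q8} and transitions q0: a→q1, b→q2, c→q3; q1: a→q4, b→q5, c→q6; q2: a→q2, b→q2, c→q2; q3: a→q7, b→q5, c→q3; q4: a→q2, b→q2, c→q2; q5: a→q4, b→q5, c→q2; q6: a→q8, b→q5, c→q5; q7: a→q4, b→q5, c→q5; q8: a→q4, b→q5, c→q6.
Exploring the product automaton P × Q from the start pair (s0, q0), following both machines on each input symbol, reaches 13 state pairs: (s0, q0), (s0, q1), (s3, q2), (s0, q3), (s0, q4), (s3, q5), (s0, q6), (s0, q2), (s1, q2), (s0, q7), (s0, q8), (s0, q5), (s2, q2).
P accepts in {s1, s2, s4} and Q accepts in {q4, q7, q8}; no reachable pair has both components accepting, so no string drives both machines to acceptance simultaneously and L(P) ∩ L(Q) = ∅.
So no string is accepted by both, and the intersection is empty.

Yes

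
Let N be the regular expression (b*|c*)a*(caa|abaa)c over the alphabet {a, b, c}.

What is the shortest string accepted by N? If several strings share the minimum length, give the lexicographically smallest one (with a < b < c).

caac

By inspection of the expression, no string of length less than 4 matches, and caac is the lexicographically first match of length 4.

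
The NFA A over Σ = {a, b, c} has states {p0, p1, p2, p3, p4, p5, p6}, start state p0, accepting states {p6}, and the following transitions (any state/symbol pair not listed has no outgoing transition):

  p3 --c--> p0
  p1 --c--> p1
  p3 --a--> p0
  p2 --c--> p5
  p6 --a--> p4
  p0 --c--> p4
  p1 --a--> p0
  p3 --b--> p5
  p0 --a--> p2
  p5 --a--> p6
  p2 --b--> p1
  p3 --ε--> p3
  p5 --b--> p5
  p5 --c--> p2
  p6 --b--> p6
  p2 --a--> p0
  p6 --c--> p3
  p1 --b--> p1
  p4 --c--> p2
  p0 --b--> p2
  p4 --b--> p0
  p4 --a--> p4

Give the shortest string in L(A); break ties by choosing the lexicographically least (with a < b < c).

aca

A breadth-first search from p0 reaches an accepting state first via the path p0 → p2 → p5 → p6 on input aca.
No string of length < 3 is accepted (BFS exhausts all shorter strings without reaching an accepting state), and aca is the lexicographically least accepting string of length 3.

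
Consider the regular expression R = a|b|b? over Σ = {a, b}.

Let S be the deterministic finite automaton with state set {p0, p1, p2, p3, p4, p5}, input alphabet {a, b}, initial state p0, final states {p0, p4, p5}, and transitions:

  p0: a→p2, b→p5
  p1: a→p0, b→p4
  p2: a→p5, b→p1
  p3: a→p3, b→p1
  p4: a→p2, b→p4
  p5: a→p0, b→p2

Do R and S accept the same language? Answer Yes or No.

No

The string a is accepted by R but rejected by S.
So L(R) ≠ L(S).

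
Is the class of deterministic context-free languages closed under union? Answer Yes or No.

{aⁿbⁿ : n≥0} and {aⁿb²ⁿ : n≥0} are each accepted by a deterministic PDA (push the a's; pop one per b, respectively one per two b's), but their union U is not. Suppose a DPDA M accepted U. Being deterministic, M has a single run on aⁿb²ⁿ, and since aⁿbⁿ ∈ U that run passes through an accepting configuration right after consuming the prefix aⁿbⁿ and then goes on to accept again after n more b's. Build an ordinary (nondeterministic) PDA M′ that simulates M on a's and b's and, at any moment when M is in an accepting state, may switch to a second mode in which it reads only c's, feeding each c to M as a b; M′ accepts when M does. Then M′ accepts aⁱbʲcᵏ (k≥1) exactly when both aⁱbʲ ∈ U and aⁱbʲ⁺ᵏ ∈ U, and checking the four cases (i=j or j=2i, combined with j+k=i or j+k=2i) leaves only i=j=k: so L(M′) ∩ a*b*c⁺ = {aⁿbⁿcⁿ : n≥1} would be context-free, which it is not (pumping lemma) — contradiction. (The union is an unambiguous CFL; it is determinism, not unambiguity, that fails.)

No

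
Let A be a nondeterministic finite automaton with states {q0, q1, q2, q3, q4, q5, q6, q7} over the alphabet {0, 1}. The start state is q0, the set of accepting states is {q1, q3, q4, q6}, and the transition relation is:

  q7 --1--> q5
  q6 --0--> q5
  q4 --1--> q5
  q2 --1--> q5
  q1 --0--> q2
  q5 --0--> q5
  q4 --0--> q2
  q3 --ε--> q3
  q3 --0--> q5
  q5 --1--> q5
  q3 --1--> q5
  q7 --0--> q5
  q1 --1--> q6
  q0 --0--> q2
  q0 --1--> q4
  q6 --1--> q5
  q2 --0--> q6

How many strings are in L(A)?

The useful subgraph on states {q0, q2, q4, q6} is acyclic, so L(A) is finite; the longest accepting path visits 4 useful states, giving maximum string length 3.
Counting accepting paths from q0 by length: 1 of length 1, 1 of length 2, 1 of length 3. Total 3.

3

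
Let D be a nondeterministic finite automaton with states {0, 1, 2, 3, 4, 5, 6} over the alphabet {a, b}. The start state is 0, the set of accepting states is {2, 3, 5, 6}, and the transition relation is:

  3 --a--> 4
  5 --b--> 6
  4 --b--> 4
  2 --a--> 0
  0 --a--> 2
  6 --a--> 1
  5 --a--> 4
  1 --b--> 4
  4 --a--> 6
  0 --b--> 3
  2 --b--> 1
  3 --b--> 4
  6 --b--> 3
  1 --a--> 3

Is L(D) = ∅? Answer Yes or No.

The string a is accepted: the run 0 → 2 ends in the accepting state 2.
Since at least one string is accepted, L(D) is not empty.

No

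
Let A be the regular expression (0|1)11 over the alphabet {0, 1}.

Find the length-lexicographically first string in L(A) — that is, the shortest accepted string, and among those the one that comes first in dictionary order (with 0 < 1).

By inspection of the expression, no string of length less than 3 matches, and 011 is the lexicographically first match of length 3.

011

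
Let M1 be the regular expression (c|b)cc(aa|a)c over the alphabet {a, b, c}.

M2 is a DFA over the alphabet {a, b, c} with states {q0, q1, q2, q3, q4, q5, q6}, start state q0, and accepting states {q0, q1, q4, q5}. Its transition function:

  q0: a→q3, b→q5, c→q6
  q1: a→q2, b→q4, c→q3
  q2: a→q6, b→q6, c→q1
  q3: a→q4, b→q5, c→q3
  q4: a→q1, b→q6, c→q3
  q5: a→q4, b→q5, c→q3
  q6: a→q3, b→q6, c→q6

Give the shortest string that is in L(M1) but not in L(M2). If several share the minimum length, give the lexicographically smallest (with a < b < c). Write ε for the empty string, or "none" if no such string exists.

The string bccac is accepted by M1 but not by M2.
No shorter string lies in the difference, and bccac is the lexicographically first length-5 string in L(M1) \ L(M2).

bccac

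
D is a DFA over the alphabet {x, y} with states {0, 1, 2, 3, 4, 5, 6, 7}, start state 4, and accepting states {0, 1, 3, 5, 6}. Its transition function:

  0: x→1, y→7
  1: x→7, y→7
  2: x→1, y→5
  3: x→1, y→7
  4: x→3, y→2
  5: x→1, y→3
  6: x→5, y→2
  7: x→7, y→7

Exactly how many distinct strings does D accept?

The useful subgraph on states {1, 2, 3, 4, 5} is acyclic, so L(D) is finite; the longest accepting path visits 5 useful states, giving maximum string length 4.
Counting accepting paths from 4 by length: 1 of length 1, 3 of length 2, 2 of length 3, 1 of length 4. Total 7.

7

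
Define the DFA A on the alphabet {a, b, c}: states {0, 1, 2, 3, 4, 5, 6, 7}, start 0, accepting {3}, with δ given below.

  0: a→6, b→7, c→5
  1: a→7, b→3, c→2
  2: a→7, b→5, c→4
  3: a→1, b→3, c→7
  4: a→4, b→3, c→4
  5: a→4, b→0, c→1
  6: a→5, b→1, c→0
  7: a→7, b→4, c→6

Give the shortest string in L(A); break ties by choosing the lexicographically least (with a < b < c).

A breadth-first search from 0 reaches an accepting state first via the path 0 → 6 → 1 → 3 on input abb.
No string of length < 3 is accepted (BFS exhausts all shorter strings without reaching an accepting state), and abb is the lexicographically least accepting string of length 3.

abb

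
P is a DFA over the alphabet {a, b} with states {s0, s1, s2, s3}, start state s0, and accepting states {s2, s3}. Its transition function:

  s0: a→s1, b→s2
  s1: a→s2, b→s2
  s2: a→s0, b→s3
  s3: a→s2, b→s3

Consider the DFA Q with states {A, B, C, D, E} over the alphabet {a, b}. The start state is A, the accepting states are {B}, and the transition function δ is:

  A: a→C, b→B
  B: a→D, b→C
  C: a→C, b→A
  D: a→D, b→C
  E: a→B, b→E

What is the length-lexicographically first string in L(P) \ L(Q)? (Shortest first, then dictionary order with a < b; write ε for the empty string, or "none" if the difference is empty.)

aa

The string aa is accepted by P but not by Q.
No shorter string lies in the difference, and aa is the lexicographically first length-2 string in L(P) \ L(Q).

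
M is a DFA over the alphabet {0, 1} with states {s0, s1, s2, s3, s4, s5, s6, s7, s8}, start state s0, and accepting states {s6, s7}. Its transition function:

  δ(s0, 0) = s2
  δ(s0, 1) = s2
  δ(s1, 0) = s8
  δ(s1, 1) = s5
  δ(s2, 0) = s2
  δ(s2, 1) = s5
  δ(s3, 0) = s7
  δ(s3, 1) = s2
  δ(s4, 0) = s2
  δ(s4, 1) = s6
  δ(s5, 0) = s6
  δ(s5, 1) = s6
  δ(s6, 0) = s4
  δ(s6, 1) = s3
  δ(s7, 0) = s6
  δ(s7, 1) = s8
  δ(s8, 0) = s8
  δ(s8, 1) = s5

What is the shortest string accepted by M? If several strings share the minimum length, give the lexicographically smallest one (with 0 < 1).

A breadth-first search from s0 reaches an accepting state first via the path s0 → s2 → s5 → s6 on input 010.
No string of length < 3 is accepted (BFS exhausts all shorter strings without reaching an accepting state), and 010 is the lexicographically least accepting string of length 3.

010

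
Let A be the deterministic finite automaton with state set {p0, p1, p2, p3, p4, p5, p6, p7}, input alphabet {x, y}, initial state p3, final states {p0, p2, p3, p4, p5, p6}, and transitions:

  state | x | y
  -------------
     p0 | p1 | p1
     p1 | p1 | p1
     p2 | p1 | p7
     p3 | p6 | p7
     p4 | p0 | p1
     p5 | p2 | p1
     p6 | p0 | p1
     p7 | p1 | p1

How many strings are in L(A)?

The useful subgraph on states {p0, p3, p6} is acyclic, so L(A) is finite; the longest accepting path visits 3 useful states, giving maximum string length 2.
Counting accepting paths from p3 by length: 1 of length 0, 1 of length 1, 1 of length 2. Total 3.

3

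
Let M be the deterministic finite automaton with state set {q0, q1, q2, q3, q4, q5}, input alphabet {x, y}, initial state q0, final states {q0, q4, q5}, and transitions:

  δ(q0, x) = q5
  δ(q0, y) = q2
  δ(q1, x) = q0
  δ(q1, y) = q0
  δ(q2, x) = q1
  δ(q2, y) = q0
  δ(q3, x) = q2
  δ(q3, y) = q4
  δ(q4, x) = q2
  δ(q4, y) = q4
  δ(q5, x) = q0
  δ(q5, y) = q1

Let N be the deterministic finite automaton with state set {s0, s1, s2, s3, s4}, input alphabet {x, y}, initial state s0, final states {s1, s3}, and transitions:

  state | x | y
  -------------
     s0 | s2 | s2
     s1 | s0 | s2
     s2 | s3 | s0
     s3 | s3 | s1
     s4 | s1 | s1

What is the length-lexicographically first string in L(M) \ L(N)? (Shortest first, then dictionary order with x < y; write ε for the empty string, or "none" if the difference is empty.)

ε

The empty string ε is accepted by M but not by N.
Since ε is the unique shortest string, it is the required witness.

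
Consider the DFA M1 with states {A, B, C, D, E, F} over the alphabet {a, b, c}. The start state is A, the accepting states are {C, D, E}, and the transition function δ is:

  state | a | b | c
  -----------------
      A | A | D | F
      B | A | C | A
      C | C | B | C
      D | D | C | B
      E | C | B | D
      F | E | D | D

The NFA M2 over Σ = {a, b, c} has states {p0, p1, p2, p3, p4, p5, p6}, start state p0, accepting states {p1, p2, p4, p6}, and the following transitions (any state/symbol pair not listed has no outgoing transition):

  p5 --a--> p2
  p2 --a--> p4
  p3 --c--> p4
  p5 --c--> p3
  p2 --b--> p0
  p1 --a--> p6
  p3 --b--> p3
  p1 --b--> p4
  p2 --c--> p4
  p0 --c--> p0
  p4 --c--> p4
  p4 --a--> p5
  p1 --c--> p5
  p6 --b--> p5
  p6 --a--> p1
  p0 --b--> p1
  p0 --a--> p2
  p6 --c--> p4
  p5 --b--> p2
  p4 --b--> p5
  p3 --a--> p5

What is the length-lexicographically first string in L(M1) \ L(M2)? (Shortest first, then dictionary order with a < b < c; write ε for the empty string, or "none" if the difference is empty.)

ab

The string ab is accepted by M1 but not by M2.
No shorter string lies in the difference, and ab is the lexicographically first length-2 string in L(M1) \ L(M2).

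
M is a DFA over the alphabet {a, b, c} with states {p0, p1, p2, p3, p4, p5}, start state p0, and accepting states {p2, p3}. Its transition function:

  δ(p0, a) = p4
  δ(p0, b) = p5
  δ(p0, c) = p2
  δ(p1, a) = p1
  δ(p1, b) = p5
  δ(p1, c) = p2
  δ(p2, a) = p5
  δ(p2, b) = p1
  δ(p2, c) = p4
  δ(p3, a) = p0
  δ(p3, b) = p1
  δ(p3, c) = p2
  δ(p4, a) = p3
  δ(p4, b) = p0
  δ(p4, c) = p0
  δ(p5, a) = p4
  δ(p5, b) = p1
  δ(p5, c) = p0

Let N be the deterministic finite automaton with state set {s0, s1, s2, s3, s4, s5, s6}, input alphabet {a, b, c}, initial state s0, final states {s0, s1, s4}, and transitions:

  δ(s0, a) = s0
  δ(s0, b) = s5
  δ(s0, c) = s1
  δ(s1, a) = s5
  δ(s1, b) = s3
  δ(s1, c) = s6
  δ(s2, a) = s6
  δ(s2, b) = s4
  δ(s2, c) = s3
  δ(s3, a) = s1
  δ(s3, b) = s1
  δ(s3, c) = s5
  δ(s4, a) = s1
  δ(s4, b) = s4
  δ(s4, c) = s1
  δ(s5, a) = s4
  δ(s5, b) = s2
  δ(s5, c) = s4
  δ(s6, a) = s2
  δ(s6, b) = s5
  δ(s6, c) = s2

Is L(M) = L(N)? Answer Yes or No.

No

The string acc is accepted by M but rejected by N.
So L(M) ≠ L(N).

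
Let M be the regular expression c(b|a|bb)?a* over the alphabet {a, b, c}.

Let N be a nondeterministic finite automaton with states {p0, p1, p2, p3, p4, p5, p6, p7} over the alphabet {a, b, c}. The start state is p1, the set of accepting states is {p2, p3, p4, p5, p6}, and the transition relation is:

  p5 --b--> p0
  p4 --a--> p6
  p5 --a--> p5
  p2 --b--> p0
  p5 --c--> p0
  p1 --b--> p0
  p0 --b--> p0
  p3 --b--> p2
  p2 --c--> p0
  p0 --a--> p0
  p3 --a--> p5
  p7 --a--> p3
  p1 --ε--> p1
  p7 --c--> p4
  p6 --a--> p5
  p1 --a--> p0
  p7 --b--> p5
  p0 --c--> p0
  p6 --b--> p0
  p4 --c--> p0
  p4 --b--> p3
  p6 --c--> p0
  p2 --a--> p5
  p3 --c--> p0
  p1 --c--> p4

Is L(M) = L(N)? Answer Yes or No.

Yes

Converting the expression M to a DFA (subset construction, then merging equivalent states) gives the minimal DFA with states {m0, m1, m2, m3, m4}, start state m0, accepting states {m2, m3, m4} and transitions m0: a→m1, b→m1, c→m2; m1: a→m1, b→m1, c→m1; m2: a→m3, b→m4, c→m1; m3: a→m3, b→m1, c→m1; m4: a→m3, b→m3, c→m1.
Exploring the product automaton M × N from the start pair (m0, p1), following both machines on each input symbol, reaches 7 state pairs: (m0, p1), (m1, p0), (m2, p4), (m3, p6), (m4, p3), (m3, p5), (m3, p2).
M accepts in {m2, m3, m4} and N accepts in {p2, p3, p4, p5, p6}. In every reachable pair the two components are either both accepting — (m2, p4), (m3, p6), (m4, p3), (m3, p5), (m3, p2) — or both non-accepting, so no string is accepted by exactly one of the machines: L(M) \ L(N) and L(N) \ L(M) are both empty.
Hence every string is accepted by M iff it is accepted by N, and the two languages coincide.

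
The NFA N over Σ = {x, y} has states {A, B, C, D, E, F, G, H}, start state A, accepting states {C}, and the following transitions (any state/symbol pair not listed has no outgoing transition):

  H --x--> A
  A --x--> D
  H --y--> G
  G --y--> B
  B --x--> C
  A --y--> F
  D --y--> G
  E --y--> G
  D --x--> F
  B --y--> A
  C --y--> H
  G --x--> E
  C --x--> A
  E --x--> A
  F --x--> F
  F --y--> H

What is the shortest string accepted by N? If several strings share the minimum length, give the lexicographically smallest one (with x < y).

xyyx

A breadth-first search from A reaches an accepting state first via the path A → D → G → B → C on input xyyx.
No string of length < 4 is accepted (BFS exhausts all shorter strings without reaching an accepting state), and xyyx is the lexicographically least accepting string of length 4.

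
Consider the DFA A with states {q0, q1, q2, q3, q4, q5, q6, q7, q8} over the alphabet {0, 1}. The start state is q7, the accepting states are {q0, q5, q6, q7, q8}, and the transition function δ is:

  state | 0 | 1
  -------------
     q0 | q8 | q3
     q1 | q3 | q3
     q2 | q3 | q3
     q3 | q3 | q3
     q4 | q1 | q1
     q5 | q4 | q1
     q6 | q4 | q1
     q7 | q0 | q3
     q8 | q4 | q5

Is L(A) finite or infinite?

The useful states (reachable from q7 and able to reach an accepting state) are {q0, q5, q7, q8}.
Restricted to these states the transition graph has no cycle, so every accepting path has bounded length and L is finite.

finite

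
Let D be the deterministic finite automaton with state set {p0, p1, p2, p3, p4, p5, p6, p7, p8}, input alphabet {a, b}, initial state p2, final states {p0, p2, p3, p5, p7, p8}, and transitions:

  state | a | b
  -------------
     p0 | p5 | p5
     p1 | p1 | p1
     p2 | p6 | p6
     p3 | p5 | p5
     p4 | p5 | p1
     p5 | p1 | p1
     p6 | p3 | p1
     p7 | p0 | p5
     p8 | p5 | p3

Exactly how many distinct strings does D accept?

7

The useful subgraph on states {p2, p3, p5, p6} is acyclic, so L(D) is finite; the longest accepting path visits 4 useful states, giving maximum string length 3.
Counting accepting paths from p2 by length: 1 of length 0, 2 of length 2, 4 of length 3. Total 7.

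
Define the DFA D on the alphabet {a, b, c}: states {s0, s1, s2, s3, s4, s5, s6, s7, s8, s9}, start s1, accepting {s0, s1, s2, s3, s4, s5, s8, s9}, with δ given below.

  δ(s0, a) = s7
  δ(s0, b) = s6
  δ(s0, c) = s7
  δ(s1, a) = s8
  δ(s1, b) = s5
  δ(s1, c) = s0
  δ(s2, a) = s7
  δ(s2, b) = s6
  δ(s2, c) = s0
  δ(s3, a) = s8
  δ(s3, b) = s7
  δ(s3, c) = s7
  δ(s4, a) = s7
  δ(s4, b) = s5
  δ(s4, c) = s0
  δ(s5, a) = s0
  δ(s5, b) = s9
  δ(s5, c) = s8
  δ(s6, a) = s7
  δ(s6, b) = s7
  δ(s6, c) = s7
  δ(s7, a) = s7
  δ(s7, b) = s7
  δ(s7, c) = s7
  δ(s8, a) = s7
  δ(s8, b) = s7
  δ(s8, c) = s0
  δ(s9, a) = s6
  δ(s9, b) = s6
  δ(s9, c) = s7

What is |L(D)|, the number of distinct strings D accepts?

9

The useful subgraph on states {s0, s1, s5, s8, s9} is acyclic, so L(D) is finite; the longest accepting path visits 4 useful states, giving maximum string length 3.
Counting accepting paths from s1 by length: 1 of length 0, 3 of length 1, 4 of length 2, 1 of length 3. Total 9.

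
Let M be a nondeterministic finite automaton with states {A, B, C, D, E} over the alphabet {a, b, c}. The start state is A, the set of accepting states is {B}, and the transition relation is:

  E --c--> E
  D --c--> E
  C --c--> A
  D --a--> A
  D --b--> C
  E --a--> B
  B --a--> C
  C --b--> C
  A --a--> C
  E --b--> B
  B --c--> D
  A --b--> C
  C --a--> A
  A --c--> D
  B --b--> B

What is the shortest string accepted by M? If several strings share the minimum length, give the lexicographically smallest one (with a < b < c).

cca

A breadth-first search from A reaches an accepting state first via the path A → D → E → B on input cca.
No string of length < 3 is accepted (BFS exhausts all shorter strings without reaching an accepting state), and cca is the lexicographically least accepting string of length 3.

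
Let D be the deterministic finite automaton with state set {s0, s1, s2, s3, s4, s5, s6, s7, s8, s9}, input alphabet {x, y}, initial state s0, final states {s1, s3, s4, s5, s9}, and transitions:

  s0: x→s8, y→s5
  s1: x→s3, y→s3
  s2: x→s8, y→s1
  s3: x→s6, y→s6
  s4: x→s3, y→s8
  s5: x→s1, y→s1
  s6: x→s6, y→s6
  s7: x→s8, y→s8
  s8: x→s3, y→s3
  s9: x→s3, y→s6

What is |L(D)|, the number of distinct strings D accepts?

The useful subgraph on states {s0, s1, s3, s5, s8} is acyclic, so L(D) is finite; the longest accepting path visits 4 useful states, giving maximum string length 3.
Counting accepting paths from s0 by length: 1 of length 1, 4 of length 2, 4 of length 3. Total 9.

9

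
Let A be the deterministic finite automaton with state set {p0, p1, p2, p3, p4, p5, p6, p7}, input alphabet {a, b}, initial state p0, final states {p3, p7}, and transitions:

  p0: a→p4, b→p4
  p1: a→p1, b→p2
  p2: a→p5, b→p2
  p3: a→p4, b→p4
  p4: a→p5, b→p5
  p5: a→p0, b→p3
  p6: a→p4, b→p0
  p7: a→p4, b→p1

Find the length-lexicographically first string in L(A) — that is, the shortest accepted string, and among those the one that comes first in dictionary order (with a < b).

aab

A breadth-first search from p0 reaches an accepting state first via the path p0 → p4 → p5 → p3 on input aab.
No string of length < 3 is accepted (BFS exhausts all shorter strings without reaching an accepting state), and aab is the lexicographically least accepting string of length 3.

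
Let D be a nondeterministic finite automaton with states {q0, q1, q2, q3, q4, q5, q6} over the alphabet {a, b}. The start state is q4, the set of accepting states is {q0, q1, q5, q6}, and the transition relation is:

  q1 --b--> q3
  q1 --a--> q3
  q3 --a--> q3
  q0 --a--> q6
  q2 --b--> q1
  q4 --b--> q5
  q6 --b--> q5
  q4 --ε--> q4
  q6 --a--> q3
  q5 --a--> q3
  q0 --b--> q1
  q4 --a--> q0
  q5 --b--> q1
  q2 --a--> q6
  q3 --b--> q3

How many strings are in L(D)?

7

The useful subgraph on states {q0, q1, q4, q5, q6} is acyclic, so L(D) is finite; the longest accepting path visits 5 useful states, giving maximum string length 4.
Counting accepting paths from q4 by length: 2 of length 1, 3 of length 2, 1 of length 3, 1 of length 4. Total 7.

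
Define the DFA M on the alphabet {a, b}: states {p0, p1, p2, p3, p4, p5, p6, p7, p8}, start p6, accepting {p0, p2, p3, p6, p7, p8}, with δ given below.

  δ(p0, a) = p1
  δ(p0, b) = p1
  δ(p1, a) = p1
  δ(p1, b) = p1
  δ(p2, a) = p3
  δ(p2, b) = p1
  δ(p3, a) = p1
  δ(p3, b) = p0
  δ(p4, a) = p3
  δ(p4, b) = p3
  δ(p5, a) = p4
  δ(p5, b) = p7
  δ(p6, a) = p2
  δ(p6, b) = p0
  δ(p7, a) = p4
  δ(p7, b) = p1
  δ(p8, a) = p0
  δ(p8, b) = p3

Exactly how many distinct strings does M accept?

5

The useful subgraph on states {p0, p2, p3, p6} is acyclic, so L(M) is finite; the longest accepting path visits 4 useful states, giving maximum string length 3.
Counting accepting paths from p6 by length: 1 of length 0, 2 of length 1, 1 of length 2, 1 of length 3. Total 5.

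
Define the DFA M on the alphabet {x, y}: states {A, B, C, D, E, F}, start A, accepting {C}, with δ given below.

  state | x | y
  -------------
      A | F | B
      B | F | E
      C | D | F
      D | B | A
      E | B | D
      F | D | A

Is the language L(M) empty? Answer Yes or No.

The states reachable from the start state are {A, B, D, E, F}.
None of the accepting states {C} is reachable, so no string is accepted and L(M) = ∅.

Yes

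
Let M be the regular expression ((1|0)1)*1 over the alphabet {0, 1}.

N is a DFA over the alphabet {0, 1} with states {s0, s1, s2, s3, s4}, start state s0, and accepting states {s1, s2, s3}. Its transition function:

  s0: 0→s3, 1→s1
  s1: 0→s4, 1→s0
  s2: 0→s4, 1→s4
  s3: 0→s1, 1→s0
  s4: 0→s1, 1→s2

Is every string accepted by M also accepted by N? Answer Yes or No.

Yes

Converting the expression M to a DFA (subset construction, then merging equivalent states) gives the minimal DFA with states {m0, m1, m2, m3}, start state m0, accepting states {m2} and transitions m0: 0→m1, 1→m2; m1: 0→m3, 1→m0; m2: 0→m3, 1→m0; m3: 0→m3, 1→m3.
Exploring the product automaton M × N from the start pair (m0, s0), following both machines on each input symbol, reaches 8 state pairs: (m0, s0), (m1, s3), (m2, s1), (m3, s1), (m3, s4), (m3, s0), (m3, s2), (m3, s3).
M accepts in {m2} and N accepts in {s1, s2, s3}. The reachable pairs whose M-component is accepting are (m2, s1); in each of them the N-component is accepting too, so the product for L(M) \ L(N) (M-component accepting, N-component rejecting) has no reachable accepting pair and the difference is empty.
Hence every string in L(M) is also in L(N).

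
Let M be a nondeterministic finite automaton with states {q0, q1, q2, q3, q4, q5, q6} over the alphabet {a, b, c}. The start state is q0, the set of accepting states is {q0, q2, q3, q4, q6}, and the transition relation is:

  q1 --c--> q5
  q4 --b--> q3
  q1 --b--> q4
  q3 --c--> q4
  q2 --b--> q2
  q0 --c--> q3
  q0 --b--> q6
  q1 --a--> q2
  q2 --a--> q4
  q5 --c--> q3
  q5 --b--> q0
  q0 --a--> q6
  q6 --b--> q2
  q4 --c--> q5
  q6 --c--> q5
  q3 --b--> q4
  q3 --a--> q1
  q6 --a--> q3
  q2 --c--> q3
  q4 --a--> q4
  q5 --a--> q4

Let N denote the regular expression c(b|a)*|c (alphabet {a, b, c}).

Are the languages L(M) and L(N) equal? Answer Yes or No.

No

The empty string ε is accepted by M but rejected by N.
So L(M) ≠ L(N).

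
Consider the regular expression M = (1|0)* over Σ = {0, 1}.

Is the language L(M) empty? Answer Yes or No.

The empty string ε matches the expression, so it belongs to L(M).
Since L(M) contains at least one string, it is not empty.

No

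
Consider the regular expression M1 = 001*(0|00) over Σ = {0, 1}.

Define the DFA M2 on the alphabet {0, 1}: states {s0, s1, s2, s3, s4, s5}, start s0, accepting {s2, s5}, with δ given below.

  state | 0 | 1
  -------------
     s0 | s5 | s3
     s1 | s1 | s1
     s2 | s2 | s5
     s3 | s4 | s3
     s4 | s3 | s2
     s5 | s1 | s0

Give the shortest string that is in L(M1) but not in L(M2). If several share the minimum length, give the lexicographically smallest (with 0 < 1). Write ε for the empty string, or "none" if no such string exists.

000

The string 000 is accepted by M1 but not by M2.
No shorter string lies in the difference, and 000 is the lexicographically first length-3 string in L(M1) \ L(M2).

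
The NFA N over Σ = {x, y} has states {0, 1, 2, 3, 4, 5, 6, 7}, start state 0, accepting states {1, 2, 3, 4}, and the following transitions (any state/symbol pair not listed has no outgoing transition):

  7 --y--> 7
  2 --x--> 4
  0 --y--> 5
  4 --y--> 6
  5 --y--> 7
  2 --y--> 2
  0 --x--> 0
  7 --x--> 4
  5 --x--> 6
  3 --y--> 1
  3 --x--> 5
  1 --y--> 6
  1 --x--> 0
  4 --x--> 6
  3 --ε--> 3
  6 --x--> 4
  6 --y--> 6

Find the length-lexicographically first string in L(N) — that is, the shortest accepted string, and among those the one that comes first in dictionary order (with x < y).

yxx

A breadth-first search from 0 reaches an accepting state first via the path 0 → 5 → 6 → 4 on input yxx.
No string of length < 3 is accepted (BFS exhausts all shorter strings without reaching an accepting state), and yxx is the lexicographically least accepting string of length 3.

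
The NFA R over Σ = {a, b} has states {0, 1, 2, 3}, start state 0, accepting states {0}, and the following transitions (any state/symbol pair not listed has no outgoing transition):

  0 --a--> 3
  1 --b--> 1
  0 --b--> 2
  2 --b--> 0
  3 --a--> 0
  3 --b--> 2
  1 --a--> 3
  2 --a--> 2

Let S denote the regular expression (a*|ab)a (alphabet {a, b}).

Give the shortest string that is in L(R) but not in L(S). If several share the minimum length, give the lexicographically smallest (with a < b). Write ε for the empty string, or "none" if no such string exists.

The empty string ε is accepted by R but not by S.
Since ε is the unique shortest string, it is the required witness.

ε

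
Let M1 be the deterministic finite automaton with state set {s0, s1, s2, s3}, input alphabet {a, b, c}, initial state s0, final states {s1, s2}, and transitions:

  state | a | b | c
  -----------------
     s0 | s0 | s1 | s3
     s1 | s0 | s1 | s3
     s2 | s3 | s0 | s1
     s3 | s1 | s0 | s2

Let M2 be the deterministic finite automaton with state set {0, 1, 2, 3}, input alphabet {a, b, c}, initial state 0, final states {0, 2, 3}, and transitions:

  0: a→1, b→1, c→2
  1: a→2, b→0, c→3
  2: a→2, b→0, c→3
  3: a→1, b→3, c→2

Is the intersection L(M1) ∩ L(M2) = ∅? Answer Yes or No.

The string ab is accepted by both M1 and M2.
Hence L(M1) ∩ L(M2) ≠ ∅.

No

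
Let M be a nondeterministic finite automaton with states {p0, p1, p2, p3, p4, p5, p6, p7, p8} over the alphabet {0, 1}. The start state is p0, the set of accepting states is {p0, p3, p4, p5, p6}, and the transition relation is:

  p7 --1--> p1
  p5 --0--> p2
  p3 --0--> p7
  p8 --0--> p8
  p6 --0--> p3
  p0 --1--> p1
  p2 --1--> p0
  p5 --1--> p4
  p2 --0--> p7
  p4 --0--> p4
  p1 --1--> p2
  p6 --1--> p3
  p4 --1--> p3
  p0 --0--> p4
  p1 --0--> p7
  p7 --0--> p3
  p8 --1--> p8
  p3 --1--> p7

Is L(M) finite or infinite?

infinite

State p0 is reachable from the start and can reach an accepting state, and it lies on the cycle p0 → p1 → p2 → p0.
Traversing that cycle any number of times yields accepted strings of unbounded length, so the language is infinite.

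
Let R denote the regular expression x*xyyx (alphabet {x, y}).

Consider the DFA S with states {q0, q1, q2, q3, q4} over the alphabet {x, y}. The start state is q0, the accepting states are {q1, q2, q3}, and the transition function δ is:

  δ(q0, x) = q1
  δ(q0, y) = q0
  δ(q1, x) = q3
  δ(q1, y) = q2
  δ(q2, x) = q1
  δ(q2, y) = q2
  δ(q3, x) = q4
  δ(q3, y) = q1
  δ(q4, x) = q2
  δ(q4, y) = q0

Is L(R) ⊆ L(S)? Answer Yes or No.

Converting the expression R to a DFA (subset construction, then merging equivalent states) gives the minimal DFA with states {r0, r1, r2, r3, r4, r5}, start state r0, accepting states {r5} and transitions r0: x→r1, y→r2; r1: x→r1, y→r3; r2: x→r2, y→r2; r3: x→r2, y→r4; r4: x→r5, y→r2; r5: x→r2, y→r2.
Exploring the product automaton R × S from the start pair (r0, q0), following both machines on each input symbol, reaches 16 state pairs: (r0, q0), (r1, q1), (r2, q0), (r1, q3), (r3, q2), (r2, q1), (r1, q4), (r3, q1), (r4, q2), (r2, q3), (r2, q2), (r1, q2), (r3, q0), (r5, q1), (r2, q4), (r4, q0).
R accepts in {r5} and S accepts in {q1, q2, q3}. The reachable pairs whose R-component is accepting are (r5, q1); in each of them the S-component is accepting too, so the product for L(R) \ L(S) (R-component accepting, S-component rejecting) has no reachable accepting pair and the difference is empty.
Hence every string in L(R) is also in L(S).

Yes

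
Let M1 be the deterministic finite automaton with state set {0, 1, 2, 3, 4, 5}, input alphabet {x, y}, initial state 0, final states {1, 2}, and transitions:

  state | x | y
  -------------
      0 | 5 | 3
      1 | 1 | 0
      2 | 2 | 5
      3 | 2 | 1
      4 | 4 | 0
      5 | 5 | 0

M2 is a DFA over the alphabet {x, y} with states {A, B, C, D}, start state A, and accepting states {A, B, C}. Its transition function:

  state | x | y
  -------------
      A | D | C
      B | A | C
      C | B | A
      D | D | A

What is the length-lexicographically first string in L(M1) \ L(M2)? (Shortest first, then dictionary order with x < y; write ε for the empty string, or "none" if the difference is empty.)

The string yyx is accepted by M1 but not by M2.
No shorter string lies in the difference, and yyx is the lexicographically first length-3 string in L(M1) \ L(M2).

yyx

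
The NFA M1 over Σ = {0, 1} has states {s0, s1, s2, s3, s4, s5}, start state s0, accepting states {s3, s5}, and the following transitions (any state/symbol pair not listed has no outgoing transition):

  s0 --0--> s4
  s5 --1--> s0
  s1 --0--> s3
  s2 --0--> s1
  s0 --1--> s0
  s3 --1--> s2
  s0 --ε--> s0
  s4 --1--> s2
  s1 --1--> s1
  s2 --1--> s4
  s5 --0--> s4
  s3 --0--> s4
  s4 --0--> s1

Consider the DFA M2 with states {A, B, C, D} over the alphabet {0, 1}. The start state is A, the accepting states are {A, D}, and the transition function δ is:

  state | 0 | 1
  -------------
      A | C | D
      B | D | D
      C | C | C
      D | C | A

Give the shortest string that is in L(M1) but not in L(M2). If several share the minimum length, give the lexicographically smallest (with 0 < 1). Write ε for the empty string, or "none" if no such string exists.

The string 000 is accepted by M1 but not by M2.
No shorter string lies in the difference, and 000 is the lexicographically first length-3 string in L(M1) \ L(M2).

000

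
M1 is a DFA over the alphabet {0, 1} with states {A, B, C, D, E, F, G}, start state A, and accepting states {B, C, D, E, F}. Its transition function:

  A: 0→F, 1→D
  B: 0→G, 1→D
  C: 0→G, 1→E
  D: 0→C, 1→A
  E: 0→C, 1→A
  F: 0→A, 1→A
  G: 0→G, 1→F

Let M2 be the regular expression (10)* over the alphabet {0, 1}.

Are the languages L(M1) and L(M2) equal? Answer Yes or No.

No

The string 0 is accepted by M1 but rejected by M2.
So L(M1) ≠ L(M2).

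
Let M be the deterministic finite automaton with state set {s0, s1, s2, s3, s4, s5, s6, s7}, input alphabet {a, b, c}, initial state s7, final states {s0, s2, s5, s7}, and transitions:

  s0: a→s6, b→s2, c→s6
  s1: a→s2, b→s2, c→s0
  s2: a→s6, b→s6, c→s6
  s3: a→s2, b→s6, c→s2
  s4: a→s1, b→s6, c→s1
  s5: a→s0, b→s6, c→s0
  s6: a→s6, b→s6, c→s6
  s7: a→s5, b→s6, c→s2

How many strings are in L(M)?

7

The useful subgraph on states {s0, s2, s5, s7} is acyclic, so L(M) is finite; the longest accepting path visits 4 useful states, giving maximum string length 3.
Counting accepting paths from s7 by length: 1 of length 0, 2 of length 1, 2 of length 2, 2 of length 3. Total 7.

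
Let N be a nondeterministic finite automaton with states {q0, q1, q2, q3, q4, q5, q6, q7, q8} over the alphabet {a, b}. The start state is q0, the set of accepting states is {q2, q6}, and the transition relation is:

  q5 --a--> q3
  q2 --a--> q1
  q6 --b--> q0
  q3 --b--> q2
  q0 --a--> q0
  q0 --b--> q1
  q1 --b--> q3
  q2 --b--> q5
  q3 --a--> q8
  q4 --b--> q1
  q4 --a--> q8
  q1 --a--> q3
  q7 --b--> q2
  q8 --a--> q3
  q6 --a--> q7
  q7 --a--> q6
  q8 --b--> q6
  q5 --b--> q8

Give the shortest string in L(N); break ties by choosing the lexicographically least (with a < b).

bab

A breadth-first search from q0 reaches an accepting state first via the path q0 → q1 → q3 → q2 on input bab.
No string of length < 3 is accepted (BFS exhausts all shorter strings without reaching an accepting state), and bab is the lexicographically least accepting string of length 3.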